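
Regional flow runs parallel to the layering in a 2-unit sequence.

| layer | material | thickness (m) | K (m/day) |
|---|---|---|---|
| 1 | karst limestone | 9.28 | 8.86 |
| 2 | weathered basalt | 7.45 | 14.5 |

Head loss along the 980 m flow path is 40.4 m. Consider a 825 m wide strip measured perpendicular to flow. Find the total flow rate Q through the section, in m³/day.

Flow is parallel to layering, so each bed carries its own Darcy discharge and the transmissivities add.
Σ(K_i·b_i) = 8.86×9.28 + 14.5×7.45 = 190.2 m²/day.
Hydraulic gradient i = Δh / L = 40.4 / 980 = 0.04122.
Q = Σ(K_i·b_i) · W · i = 190.2 × 825 × 0.04122 = 6470 m³/day.

6470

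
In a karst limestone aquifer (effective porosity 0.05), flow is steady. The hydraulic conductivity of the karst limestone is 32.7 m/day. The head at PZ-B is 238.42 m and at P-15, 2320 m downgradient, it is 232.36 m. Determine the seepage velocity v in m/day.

Hydraulic gradient i = (238.42 − 232.36) / 2320 = 6.06 / 2320 = 0.002612.
Darcy flux q = K · i = 32.70 × 0.002612 = 0.08541 m/day.
Seepage velocity v = q / n_e = 0.08541 / 0.05 = 1.708 m/day.

1.71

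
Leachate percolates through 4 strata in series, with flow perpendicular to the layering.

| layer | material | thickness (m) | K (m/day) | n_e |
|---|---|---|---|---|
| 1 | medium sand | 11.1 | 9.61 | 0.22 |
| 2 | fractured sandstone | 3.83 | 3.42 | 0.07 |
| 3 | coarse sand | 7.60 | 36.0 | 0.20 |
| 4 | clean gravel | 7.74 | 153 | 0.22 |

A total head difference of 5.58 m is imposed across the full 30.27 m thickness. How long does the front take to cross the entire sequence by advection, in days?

2.70

With flow normal to the layers, continuity requires the same specific discharge q through every layer.
Σ(b_i/K_i) = 11.1/9.61 + 3.83/3.42 + 7.60/36.0 + 7.74/153 = 2.537 d.
q = Δh / Σ(b_i/K_i) = 5.58 / 2.537 = 2.200 m/day.
In each layer the seepage velocity is v_i = q/n_i, so the layer transit time is t_i = b_i·n_i / q:
  layer 1 (medium sand): t_1 = 11.1 × 0.22 / 2.200 = 1.110 d
  layer 2 (fractured sandstone): t_2 = 3.83 × 0.07 / 2.200 = 0.1219 d
  layer 3 (coarse sand): t_3 = 7.60 × 0.20 / 2.200 = 0.6910 d
  layer 4 (clean gravel): t_4 = 7.74 × 0.22 / 2.200 = 0.7741 d
Total t = Σ t_i = 2.697 days.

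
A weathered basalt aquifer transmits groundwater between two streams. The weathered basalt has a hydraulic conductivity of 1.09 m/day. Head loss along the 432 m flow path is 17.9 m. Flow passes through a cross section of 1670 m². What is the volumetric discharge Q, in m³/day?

Hydraulic gradient i = Δh / L = 17.9 / 432 = 0.04144.
Darcy's law: Q = K · A · i = 1.090 × 1670 × 0.04144 = 75.42 m³/day.

75.4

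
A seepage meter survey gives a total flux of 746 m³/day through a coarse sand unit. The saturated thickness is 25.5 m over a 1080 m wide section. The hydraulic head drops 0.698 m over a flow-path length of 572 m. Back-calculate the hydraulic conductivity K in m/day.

22.2

Cross-sectional area A = 1080 × 25.5 = 27540 m².
Hydraulic gradient i = Δh / L = 0.698 / 572 = 0.001220.
From Q = K·A·i, K = Q / (A·i) = 746 / (27540 × 0.001220) = 22.20 m/day.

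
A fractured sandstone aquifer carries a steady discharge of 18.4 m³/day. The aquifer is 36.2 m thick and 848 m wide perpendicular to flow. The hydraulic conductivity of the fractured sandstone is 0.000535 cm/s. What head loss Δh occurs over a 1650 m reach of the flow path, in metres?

2.14

Convert K: 0.000535 cm/s × 864 = 0.4622 m/day.
Cross-sectional area A = 848 × 36.2 = 30698 m².
From Q = K·A·i, i = Q / (K·A) = 18.4 / (0.4622 × 30698) = 0.001297.
Head loss Δh = i · L = 0.001297 × 1650 = 2.140 m.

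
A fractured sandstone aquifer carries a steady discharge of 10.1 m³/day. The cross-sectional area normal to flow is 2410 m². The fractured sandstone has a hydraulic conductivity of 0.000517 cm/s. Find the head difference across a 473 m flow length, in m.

Convert K: 0.000517 cm/s × 864 = 0.4467 m/day.
From Q = K·A·i, i = Q / (K·A) = 10.1 / (0.4467 × 2410) = 0.009382.
Head loss Δh = i · L = 0.009382 × 473 = 4.438 m.

4.44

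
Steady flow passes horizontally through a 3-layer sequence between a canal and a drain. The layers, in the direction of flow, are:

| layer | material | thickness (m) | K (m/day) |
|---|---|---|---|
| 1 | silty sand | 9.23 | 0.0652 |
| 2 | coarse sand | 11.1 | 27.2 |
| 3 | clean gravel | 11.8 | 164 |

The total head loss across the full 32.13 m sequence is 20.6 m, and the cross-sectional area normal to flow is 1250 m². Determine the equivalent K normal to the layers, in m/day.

Flow is perpendicular to layering, so the layers act in series and the equivalent K is the thickness-weighted harmonic mean.
Total thickness L = 9.23 + 11.1 + 11.8 = 32.13 m.
Σ(b_i/K_i) = 9.23/0.0652 + 11.1/27.2 + 11.8/164 = 142.0 d.
K_eq = L / Σ(b_i/K_i) = 32.13 / 142.0 = 0.2262 m/day.

0.226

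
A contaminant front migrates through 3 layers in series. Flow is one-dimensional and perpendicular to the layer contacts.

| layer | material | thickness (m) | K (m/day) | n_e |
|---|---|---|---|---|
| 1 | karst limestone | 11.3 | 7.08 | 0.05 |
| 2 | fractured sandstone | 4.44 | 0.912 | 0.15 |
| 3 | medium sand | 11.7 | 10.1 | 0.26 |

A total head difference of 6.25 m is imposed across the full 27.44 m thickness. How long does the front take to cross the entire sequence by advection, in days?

5.21

With flow normal to the layers, continuity requires the same specific discharge q through every layer.
Σ(b_i/K_i) = 11.3/7.08 + 4.44/0.912 + 11.7/10.1 = 7.623 d.
q = Δh / Σ(b_i/K_i) = 6.25 / 7.623 = 0.8199 m/day.
In each layer the seepage velocity is v_i = q/n_i, so the layer transit time is t_i = b_i·n_i / q:
  layer 1 (karst limestone): t_1 = 11.3 × 0.05 / 0.8199 = 0.6891 d
  layer 2 (fractured sandstone): t_2 = 4.44 × 0.15 / 0.8199 = 0.8123 d
  layer 3 (medium sand): t_3 = 11.7 × 0.26 / 0.8199 = 3.710 d
Total t = Σ t_i = 5.212 days.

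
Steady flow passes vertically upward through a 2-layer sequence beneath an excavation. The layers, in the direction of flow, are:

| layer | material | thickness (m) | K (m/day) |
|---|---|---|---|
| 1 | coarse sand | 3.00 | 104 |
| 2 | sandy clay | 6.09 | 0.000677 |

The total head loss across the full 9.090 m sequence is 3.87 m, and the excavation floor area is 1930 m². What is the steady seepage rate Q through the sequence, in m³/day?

0.830

Flow is perpendicular to layering, so the layers act in series and the equivalent K is the thickness-weighted harmonic mean.
Total thickness L = 3.00 + 6.09 = 9.090 m.
Σ(b_i/K_i) = 3.00/104 + 6.09/0.000677 = 8996 d.
K_eq = L / Σ(b_i/K_i) = 9.090 / 8996 = 0.001010 m/day.
Q = K_eq · A · (Δh/L) = 0.001010 × 1930 × (3.87/9.090) = 0.8303 m³/day.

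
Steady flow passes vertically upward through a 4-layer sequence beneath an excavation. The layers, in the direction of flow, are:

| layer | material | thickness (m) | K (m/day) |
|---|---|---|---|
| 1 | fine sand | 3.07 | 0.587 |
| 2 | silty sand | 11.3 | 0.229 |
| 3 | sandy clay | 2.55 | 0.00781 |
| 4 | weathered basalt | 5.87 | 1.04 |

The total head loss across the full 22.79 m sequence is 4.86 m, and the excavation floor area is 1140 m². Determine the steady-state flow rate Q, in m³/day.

14.3

Flow is perpendicular to layering, so the layers act in series and the equivalent K is the thickness-weighted harmonic mean.
Total thickness L = 3.07 + 11.3 + 2.55 + 5.87 = 22.79 m.
Σ(b_i/K_i) = 3.07/0.587 + 11.3/0.229 + 2.55/0.00781 + 5.87/1.04 = 386.7 d.
K_eq = L / Σ(b_i/K_i) = 22.79 / 386.7 = 0.05893 m/day.
Q = K_eq · A · (Δh/L) = 0.05893 × 1140 × (4.86/22.79) = 14.33 m³/day.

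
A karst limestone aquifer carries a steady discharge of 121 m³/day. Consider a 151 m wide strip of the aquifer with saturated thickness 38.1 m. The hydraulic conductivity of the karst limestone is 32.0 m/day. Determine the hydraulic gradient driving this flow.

Cross-sectional area A = 151 × 38.1 = 5753 m².
From Q = K·A·i, i = Q / (K·A) = 121 / (32.00 × 5753) = 0.0006573.

0.000657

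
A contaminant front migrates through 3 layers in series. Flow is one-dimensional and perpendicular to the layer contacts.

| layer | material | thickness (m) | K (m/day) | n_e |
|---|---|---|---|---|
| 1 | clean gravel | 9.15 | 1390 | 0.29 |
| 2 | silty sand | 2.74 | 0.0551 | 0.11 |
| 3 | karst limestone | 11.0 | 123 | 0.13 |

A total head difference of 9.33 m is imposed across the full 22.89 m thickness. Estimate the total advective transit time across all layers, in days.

With flow normal to the layers, continuity requires the same specific discharge q through every layer.
Σ(b_i/K_i) = 9.15/1390 + 2.74/0.0551 + 11.0/123 = 49.82 d.
q = Δh / Σ(b_i/K_i) = 9.33 / 49.82 = 0.1873 m/day.
In each layer the seepage velocity is v_i = q/n_i, so the layer transit time is t_i = b_i·n_i / q:
  layer 1 (clean gravel): t_1 = 9.15 × 0.29 / 0.1873 = 14.17 d
  layer 2 (silty sand): t_2 = 2.74 × 0.11 / 0.1873 = 1.610 d
  layer 3 (karst limestone): t_3 = 11.0 × 0.13 / 0.1873 = 7.636 d
Total t = Σ t_i = 23.42 days.

23.4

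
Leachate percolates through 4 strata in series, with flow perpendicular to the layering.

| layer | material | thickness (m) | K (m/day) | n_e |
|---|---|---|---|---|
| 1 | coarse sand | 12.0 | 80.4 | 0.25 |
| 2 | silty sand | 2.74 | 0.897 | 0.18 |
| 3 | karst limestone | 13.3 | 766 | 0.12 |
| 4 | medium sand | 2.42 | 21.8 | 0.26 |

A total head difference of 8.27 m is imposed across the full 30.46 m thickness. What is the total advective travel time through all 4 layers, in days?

With flow normal to the layers, continuity requires the same specific discharge q through every layer.
Σ(b_i/K_i) = 12.0/80.4 + 2.74/0.897 + 13.3/766 + 2.42/21.8 = 3.332 d.
q = Δh / Σ(b_i/K_i) = 8.27 / 3.332 = 2.482 m/day.
In each layer the seepage velocity is v_i = q/n_i, so the layer transit time is t_i = b_i·n_i / q:
  layer 1 (coarse sand): t_1 = 12.0 × 0.25 / 2.482 = 1.209 d
  layer 2 (silty sand): t_2 = 2.74 × 0.18 / 2.482 = 0.1987 d
  layer 3 (karst limestone): t_3 = 13.3 × 0.12 / 2.482 = 0.6431 d
  layer 4 (medium sand): t_4 = 2.42 × 0.26 / 2.482 = 0.2535 d
Total t = Σ t_i = 2.304 days.

2.30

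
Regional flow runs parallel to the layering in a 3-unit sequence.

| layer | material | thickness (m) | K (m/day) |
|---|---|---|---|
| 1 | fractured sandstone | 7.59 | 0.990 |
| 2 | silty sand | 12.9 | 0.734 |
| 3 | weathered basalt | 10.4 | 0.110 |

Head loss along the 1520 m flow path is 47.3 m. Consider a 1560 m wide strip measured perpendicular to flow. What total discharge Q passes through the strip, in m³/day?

Flow is parallel to layering, so each bed carries its own Darcy discharge and the transmissivities add.
Σ(K_i·b_i) = 0.990×7.59 + 0.734×12.9 + 0.110×10.4 = 18.13 m²/day.
Hydraulic gradient i = Δh / L = 47.3 / 1520 = 0.03112.
Q = Σ(K_i·b_i) · W · i = 18.13 × 1560 × 0.03112 = 880.0 m³/day.

880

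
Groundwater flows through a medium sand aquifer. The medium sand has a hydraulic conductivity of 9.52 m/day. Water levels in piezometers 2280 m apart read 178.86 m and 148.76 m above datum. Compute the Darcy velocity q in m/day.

Hydraulic gradient i = (178.86 − 148.76) / 2280 = 30.1 / 2280 = 0.01320.
Specific discharge q = K · i = 9.520 × 0.01320 = 0.1257 m/day.

0.126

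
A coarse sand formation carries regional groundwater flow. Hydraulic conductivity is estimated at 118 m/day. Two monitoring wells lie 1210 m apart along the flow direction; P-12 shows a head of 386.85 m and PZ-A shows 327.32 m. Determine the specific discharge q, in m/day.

Hydraulic gradient i = (386.85 − 327.32) / 1210 = 59.53 / 1210 = 0.04920.
Specific discharge q = K · i = 118.0 × 0.04920 = 5.805 m/day.

5.81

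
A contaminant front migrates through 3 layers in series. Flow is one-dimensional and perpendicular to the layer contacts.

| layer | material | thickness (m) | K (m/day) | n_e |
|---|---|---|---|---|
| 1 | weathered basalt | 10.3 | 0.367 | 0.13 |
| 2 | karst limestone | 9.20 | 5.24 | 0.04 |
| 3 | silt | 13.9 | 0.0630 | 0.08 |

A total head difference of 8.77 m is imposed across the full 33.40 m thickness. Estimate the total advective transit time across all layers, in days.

80.5

With flow normal to the layers, continuity requires the same specific discharge q through every layer.
Σ(b_i/K_i) = 10.3/0.367 + 9.20/5.24 + 13.9/0.0630 = 250.5 d.
q = Δh / Σ(b_i/K_i) = 8.77 / 250.5 = 0.03502 m/day.
In each layer the seepage velocity is v_i = q/n_i, so the layer transit time is t_i = b_i·n_i / q:
  layer 1 (weathered basalt): t_1 = 10.3 × 0.13 / 0.03502 = 38.24 d
  layer 2 (karst limestone): t_2 = 9.20 × 0.04 / 0.03502 = 10.51 d
  layer 3 (silt): t_3 = 13.9 × 0.08 / 0.03502 = 31.76 d
Total t = Σ t_i = 80.51 days.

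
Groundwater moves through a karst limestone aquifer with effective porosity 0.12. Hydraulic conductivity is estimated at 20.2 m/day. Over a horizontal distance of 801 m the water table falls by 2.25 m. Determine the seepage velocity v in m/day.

0.473

Hydraulic gradient i = Δh / L = 2.25 / 801 = 0.002809.
Darcy flux q = K · i = 20.20 × 0.002809 = 0.05674 m/day.
Seepage velocity v = q / n_e = 0.05674 / 0.12 = 0.4728 m/day.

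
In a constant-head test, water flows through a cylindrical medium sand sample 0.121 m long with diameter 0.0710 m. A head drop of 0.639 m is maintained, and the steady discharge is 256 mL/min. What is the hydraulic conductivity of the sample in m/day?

Cross-sectional area A = π·(d/2)² = π × (0.0710/2)² = 0.003959 m².
Convert discharge: 256 mL/min = 4.267e-06 m³/s.
Darcy's law rearranged: K = Q·L / (A·Δh) = 4.267e-06 × 0.121 / (0.003959 × 0.639) = 0.0002041 m/s = 17.63 m/day.

17.6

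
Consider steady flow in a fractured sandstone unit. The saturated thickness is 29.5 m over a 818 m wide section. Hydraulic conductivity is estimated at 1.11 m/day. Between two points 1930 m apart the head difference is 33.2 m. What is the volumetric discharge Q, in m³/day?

Cross-sectional area A = 818 × 29.5 = 24131 m².
Hydraulic gradient i = Δh / L = 33.2 / 1930 = 0.01720.
Darcy's law: Q = K · A · i = 1.110 × 24131 × 0.01720 = 460.8 m³/day.

461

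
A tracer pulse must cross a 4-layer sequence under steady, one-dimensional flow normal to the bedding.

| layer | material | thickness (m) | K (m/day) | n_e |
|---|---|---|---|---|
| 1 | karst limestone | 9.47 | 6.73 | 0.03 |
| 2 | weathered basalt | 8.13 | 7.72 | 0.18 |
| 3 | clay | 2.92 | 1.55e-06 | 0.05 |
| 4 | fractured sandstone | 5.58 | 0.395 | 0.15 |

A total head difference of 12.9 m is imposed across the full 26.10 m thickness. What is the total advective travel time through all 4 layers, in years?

1090

With flow normal to the layers, continuity requires the same specific discharge q through every layer.
Σ(b_i/K_i) = 9.47/6.73 + 8.13/7.72 + 2.92/1.55e-06 + 5.58/0.395 = 1.884e+06 d.
q = Δh / Σ(b_i/K_i) = 12.9 / 1.884e+06 = 6.848e-06 m/day.
In each layer the seepage velocity is v_i = q/n_i, so the layer transit time is t_i = b_i·n_i / q:
  layer 1 (karst limestone): t_1 = 9.47 × 0.03 / 6.848e-06 = 41489 d
  layer 2 (weathered basalt): t_2 = 8.13 × 0.18 / 6.848e-06 = 2.137e+05 d
  layer 3 (clay): t_3 = 2.92 × 0.05 / 6.848e-06 = 21322 d
  layer 4 (fractured sandstone): t_4 = 5.58 × 0.15 / 6.848e-06 = 1.222e+05 d
Total t = Σ t_i = 3.988e+05 days = 1092 years.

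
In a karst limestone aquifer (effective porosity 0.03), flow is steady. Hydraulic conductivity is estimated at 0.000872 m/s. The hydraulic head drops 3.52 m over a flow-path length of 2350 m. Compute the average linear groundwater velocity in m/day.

Convert K: 0.000872 m/s × 86400 = 75.34 m/day.
Hydraulic gradient i = Δh / L = 3.52 / 2350 = 0.001498.
Darcy flux q = K · i = 75.34 × 0.001498 = 0.1129 m/day.
Seepage velocity v = q / n_e = 0.1129 / 0.03 = 3.762 m/day.

3.76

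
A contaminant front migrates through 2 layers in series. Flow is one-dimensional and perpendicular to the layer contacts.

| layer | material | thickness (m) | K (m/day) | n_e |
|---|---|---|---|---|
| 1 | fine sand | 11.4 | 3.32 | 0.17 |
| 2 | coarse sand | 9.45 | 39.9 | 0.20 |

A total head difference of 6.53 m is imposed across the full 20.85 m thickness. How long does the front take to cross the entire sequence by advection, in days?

With flow normal to the layers, continuity requires the same specific discharge q through every layer.
Σ(b_i/K_i) = 11.4/3.32 + 9.45/39.9 = 3.671 d.
q = Δh / Σ(b_i/K_i) = 6.53 / 3.671 = 1.779 m/day.
In each layer the seepage velocity is v_i = q/n_i, so the layer transit time is t_i = b_i·n_i / q:
  layer 1 (fine sand): t_1 = 11.4 × 0.17 / 1.779 = 1.089 d
  layer 2 (coarse sand): t_2 = 9.45 × 0.20 / 1.779 = 1.062 d
Total t = Σ t_i = 2.152 days.

2.15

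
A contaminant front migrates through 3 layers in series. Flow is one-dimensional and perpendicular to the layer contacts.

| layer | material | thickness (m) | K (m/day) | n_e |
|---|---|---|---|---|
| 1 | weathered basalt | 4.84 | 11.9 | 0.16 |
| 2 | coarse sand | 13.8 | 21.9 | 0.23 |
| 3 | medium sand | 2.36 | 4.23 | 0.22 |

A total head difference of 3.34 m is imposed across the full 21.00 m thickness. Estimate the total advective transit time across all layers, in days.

With flow normal to the layers, continuity requires the same specific discharge q through every layer.
Σ(b_i/K_i) = 4.84/11.9 + 13.8/21.9 + 2.36/4.23 = 1.595 d.
q = Δh / Σ(b_i/K_i) = 3.34 / 1.595 = 2.094 m/day.
In each layer the seepage velocity is v_i = q/n_i, so the layer transit time is t_i = b_i·n_i / q:
  layer 1 (weathered basalt): t_1 = 4.84 × 0.16 / 2.094 = 0.3698 d
  layer 2 (coarse sand): t_2 = 13.8 × 0.23 / 2.094 = 1.516 d
  layer 3 (medium sand): t_3 = 2.36 × 0.22 / 2.094 = 0.2479 d
Total t = Σ t_i = 2.133 days.

2.13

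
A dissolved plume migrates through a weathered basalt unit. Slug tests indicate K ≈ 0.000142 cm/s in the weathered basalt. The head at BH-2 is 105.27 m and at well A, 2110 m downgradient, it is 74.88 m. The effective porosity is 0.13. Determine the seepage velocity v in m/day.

0.0136

Convert K: 0.000142 cm/s × 864 = 0.1227 m/day.
Hydraulic gradient i = (105.27 − 74.88) / 2110 = 30.39 / 2110 = 0.01440.
Darcy flux q = K · i = 0.1227 × 0.01440 = 0.001767 m/day.
Seepage velocity v = q / n_e = 0.001767 / 0.13 = 0.01359 m/day.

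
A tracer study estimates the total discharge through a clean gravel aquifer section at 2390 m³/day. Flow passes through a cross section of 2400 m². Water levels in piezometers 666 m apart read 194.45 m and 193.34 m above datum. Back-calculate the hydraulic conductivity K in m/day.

598

Hydraulic gradient i = (194.45 − 193.34) / 666 = 1.11 / 666 = 0.001667.
From Q = K·A·i, K = Q / (A·i) = 2390 / (2400 × 0.001667) = 597.5 m/day.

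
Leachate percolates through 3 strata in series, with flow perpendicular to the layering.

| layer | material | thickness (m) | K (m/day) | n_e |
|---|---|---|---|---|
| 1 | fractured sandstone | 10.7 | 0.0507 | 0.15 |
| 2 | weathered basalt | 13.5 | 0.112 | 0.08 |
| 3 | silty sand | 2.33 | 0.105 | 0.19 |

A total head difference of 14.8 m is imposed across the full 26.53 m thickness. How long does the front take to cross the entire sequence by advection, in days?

74.8

With flow normal to the layers, continuity requires the same specific discharge q through every layer.
Σ(b_i/K_i) = 10.7/0.0507 + 13.5/0.112 + 2.33/0.105 = 353.8 d.
q = Δh / Σ(b_i/K_i) = 14.8 / 353.8 = 0.04183 m/day.
In each layer the seepage velocity is v_i = q/n_i, so the layer transit time is t_i = b_i·n_i / q:
  layer 1 (fractured sandstone): t_1 = 10.7 × 0.15 / 0.04183 = 38.37 d
  layer 2 (weathered basalt): t_2 = 13.5 × 0.08 / 0.04183 = 25.82 d
  layer 3 (silty sand): t_3 = 2.33 × 0.19 / 0.04183 = 10.58 d
Total t = Σ t_i = 74.76 days.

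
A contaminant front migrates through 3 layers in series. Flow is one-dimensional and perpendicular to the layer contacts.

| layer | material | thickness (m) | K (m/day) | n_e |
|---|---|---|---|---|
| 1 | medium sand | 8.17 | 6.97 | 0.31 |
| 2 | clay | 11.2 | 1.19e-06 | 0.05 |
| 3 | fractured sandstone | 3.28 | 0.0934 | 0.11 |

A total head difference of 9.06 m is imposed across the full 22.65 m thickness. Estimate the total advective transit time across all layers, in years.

9820

With flow normal to the layers, continuity requires the same specific discharge q through every layer.
Σ(b_i/K_i) = 8.17/6.97 + 11.2/1.19e-06 + 3.28/0.0934 = 9.412e+06 d.
q = Δh / Σ(b_i/K_i) = 9.06 / 9.412e+06 = 9.626e-07 m/day.
In each layer the seepage velocity is v_i = q/n_i, so the layer transit time is t_i = b_i·n_i / q:
  layer 1 (medium sand): t_1 = 8.17 × 0.31 / 9.626e-07 = 2.631e+06 d
  layer 2 (clay): t_2 = 11.2 × 0.05 / 9.626e-07 = 5.817e+05 d
  layer 3 (fractured sandstone): t_3 = 3.28 × 0.11 / 9.626e-07 = 3.748e+05 d
Total t = Σ t_i = 3.588e+06 days = 9822 years.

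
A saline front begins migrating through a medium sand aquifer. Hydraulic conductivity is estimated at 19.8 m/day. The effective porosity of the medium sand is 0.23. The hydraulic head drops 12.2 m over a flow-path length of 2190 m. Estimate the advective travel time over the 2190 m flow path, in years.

Hydraulic gradient i = Δh / L = 12.2 / 2190 = 0.005571.
Darcy flux q = K · i = 19.80 × 0.005571 = 0.1103 m/day.
Seepage velocity v = q / n_e = 0.1103 / 0.23 = 0.4796 m/day.
Travel time t = L / v = 2190 / 0.4796 = 4567 days = 12.50 years.

12.5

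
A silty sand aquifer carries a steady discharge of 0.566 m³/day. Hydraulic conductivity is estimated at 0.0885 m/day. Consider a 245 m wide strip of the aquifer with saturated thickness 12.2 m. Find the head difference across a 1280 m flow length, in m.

2.74

Cross-sectional area A = 245 × 12.2 = 2989 m².
From Q = K·A·i, i = Q / (K·A) = 0.566 / (0.08850 × 2989) = 0.002140.
Head loss Δh = i · L = 0.002140 × 1280 = 2.739 m.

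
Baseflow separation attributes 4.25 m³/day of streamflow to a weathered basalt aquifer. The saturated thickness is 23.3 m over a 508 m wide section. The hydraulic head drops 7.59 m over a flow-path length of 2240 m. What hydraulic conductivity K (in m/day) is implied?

0.106

Cross-sectional area A = 508 × 23.3 = 11836 m².
Hydraulic gradient i = Δh / L = 7.59 / 2240 = 0.003388.
From Q = K·A·i, K = Q / (A·i) = 4.25 / (11836 × 0.003388) = 0.1060 m/day.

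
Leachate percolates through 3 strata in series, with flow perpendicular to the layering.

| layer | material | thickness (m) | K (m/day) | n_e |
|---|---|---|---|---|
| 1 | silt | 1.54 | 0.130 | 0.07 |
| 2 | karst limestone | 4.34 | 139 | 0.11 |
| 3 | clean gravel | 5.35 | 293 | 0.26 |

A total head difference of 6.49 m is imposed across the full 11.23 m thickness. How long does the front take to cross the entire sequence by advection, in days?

3.62

With flow normal to the layers, continuity requires the same specific discharge q through every layer.
Σ(b_i/K_i) = 1.54/0.130 + 4.34/139 + 5.35/293 = 11.90 d.
q = Δh / Σ(b_i/K_i) = 6.49 / 11.90 = 0.5456 m/day.
In each layer the seepage velocity is v_i = q/n_i, so the layer transit time is t_i = b_i·n_i / q:
  layer 1 (silt): t_1 = 1.54 × 0.07 / 0.5456 = 0.1976 d
  layer 2 (karst limestone): t_2 = 4.34 × 0.11 / 0.5456 = 0.8750 d
  layer 3 (clean gravel): t_3 = 5.35 × 0.26 / 0.5456 = 2.550 d
Total t = Σ t_i = 3.622 days.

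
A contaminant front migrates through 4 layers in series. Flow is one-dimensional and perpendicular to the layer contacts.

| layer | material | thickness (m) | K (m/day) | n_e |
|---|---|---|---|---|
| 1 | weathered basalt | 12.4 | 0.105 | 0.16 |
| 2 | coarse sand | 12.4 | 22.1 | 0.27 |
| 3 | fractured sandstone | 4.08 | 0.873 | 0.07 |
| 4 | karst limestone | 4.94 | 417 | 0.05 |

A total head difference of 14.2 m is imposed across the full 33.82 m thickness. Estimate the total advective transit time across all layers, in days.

50.9

With flow normal to the layers, continuity requires the same specific discharge q through every layer.
Σ(b_i/K_i) = 12.4/0.105 + 12.4/22.1 + 4.08/0.873 + 4.94/417 = 123.3 d.
q = Δh / Σ(b_i/K_i) = 14.2 / 123.3 = 0.1151 m/day.
In each layer the seepage velocity is v_i = q/n_i, so the layer transit time is t_i = b_i·n_i / q:
  layer 1 (weathered basalt): t_1 = 12.4 × 0.16 / 0.1151 = 17.23 d
  layer 2 (coarse sand): t_2 = 12.4 × 0.27 / 0.1151 = 29.08 d
  layer 3 (fractured sandstone): t_3 = 4.08 × 0.07 / 0.1151 = 2.481 d
  layer 4 (karst limestone): t_4 = 4.94 × 0.05 / 0.1151 = 2.145 d
Total t = Σ t_i = 50.94 days.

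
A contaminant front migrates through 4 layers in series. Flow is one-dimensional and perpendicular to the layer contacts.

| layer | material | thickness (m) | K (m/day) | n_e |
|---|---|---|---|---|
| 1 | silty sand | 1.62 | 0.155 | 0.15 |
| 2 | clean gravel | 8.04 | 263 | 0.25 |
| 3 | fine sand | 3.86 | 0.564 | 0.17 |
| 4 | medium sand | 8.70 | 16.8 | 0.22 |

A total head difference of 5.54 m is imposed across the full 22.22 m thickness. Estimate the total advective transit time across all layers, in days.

With flow normal to the layers, continuity requires the same specific discharge q through every layer.
Σ(b_i/K_i) = 1.62/0.155 + 8.04/263 + 3.86/0.564 + 8.70/16.8 = 17.84 d.
q = Δh / Σ(b_i/K_i) = 5.54 / 17.84 = 0.3105 m/day.
In each layer the seepage velocity is v_i = q/n_i, so the layer transit time is t_i = b_i·n_i / q:
  layer 1 (silty sand): t_1 = 1.62 × 0.15 / 0.3105 = 0.7827 d
  layer 2 (clean gravel): t_2 = 8.04 × 0.25 / 0.3105 = 6.474 d
  layer 3 (fine sand): t_3 = 3.86 × 0.17 / 0.3105 = 2.114 d
  layer 4 (medium sand): t_4 = 8.70 × 0.22 / 0.3105 = 6.165 d
Total t = Σ t_i = 15.54 days.

15.5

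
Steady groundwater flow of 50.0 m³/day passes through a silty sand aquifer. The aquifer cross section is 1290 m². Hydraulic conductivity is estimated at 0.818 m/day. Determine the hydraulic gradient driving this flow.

From Q = K·A·i, i = Q / (K·A) = 50.0 / (0.8180 × 1290) = 0.04738.

0.0474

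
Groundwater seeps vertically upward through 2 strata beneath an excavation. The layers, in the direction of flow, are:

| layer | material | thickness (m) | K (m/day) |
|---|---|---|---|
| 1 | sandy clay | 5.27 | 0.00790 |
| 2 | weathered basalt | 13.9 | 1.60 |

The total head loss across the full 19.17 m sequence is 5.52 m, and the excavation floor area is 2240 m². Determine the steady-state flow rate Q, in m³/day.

18.3

Flow is perpendicular to layering, so the layers act in series and the equivalent K is the thickness-weighted harmonic mean.
Total thickness L = 5.27 + 13.9 = 19.17 m.
Σ(b_i/K_i) = 5.27/0.00790 + 13.9/1.60 = 675.8 d.
K_eq = L / Σ(b_i/K_i) = 19.17 / 675.8 = 0.02837 m/day.
Q = K_eq · A · (Δh/L) = 0.02837 × 2240 × (5.52/19.17) = 18.30 m³/day.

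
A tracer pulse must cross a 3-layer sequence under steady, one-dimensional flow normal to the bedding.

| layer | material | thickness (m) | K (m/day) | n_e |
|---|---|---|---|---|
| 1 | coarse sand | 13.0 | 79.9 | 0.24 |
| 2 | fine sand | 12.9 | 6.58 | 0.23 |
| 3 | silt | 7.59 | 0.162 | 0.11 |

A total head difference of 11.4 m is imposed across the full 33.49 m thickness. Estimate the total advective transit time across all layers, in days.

29.7

With flow normal to the layers, continuity requires the same specific discharge q through every layer.
Σ(b_i/K_i) = 13.0/79.9 + 12.9/6.58 + 7.59/0.162 = 48.98 d.
q = Δh / Σ(b_i/K_i) = 11.4 / 48.98 = 0.2328 m/day.
In each layer the seepage velocity is v_i = q/n_i, so the layer transit time is t_i = b_i·n_i / q:
  layer 1 (coarse sand): t_1 = 13.0 × 0.24 / 0.2328 = 13.40 d
  layer 2 (fine sand): t_2 = 12.9 × 0.23 / 0.2328 = 12.75 d
  layer 3 (silt): t_3 = 7.59 × 0.11 / 0.2328 = 3.587 d
Total t = Σ t_i = 29.74 days.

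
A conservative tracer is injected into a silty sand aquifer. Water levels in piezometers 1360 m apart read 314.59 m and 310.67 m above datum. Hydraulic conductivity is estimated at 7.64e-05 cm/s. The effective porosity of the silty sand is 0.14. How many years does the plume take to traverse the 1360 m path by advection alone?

2740

Convert K: 7.64e-05 cm/s × 864 = 0.06601 m/day.
Hydraulic gradient i = (314.59 − 310.67) / 1360 = 3.92 / 1360 = 0.002882.
Darcy flux q = K · i = 0.06601 × 0.002882 = 0.0001903 m/day.
Seepage velocity v = q / n_e = 0.0001903 / 0.14 = 0.001359 m/day.
Travel time t = L / v = 1360 / 0.001359 = 1.001e+06 days = 2740 years.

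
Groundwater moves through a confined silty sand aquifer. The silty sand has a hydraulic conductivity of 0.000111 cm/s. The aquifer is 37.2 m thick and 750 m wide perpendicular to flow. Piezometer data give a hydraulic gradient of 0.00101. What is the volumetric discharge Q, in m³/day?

2.70

Convert K: 0.000111 cm/s × 864 = 0.09590 m/day.
Cross-sectional area A = 750 × 37.2 = 27900 m².
Hydraulic gradient i = 0.00101.
Darcy's law: Q = K · A · i = 0.09590 × 27900 × 0.001010 = 2.702 m³/day.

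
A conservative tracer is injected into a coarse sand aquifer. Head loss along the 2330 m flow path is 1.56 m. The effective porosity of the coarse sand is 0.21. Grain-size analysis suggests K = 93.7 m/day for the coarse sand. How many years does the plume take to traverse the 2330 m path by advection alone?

Hydraulic gradient i = Δh / L = 1.56 / 2330 = 0.0006695.
Darcy flux q = K · i = 93.70 × 0.0006695 = 0.06273 m/day.
Seepage velocity v = q / n_e = 0.06273 / 0.21 = 0.2987 m/day.
Travel time t = L / v = 2330 / 0.2987 = 7800 days = 21.35 years.

21.4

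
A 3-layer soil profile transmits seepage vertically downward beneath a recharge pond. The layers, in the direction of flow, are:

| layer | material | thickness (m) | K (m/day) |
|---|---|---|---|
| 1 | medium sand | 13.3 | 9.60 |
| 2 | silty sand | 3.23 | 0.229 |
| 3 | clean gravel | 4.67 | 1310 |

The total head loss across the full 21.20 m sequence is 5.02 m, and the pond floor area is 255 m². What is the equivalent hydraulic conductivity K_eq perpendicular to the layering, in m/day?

1.37

Flow is perpendicular to layering, so the layers act in series and the equivalent K is the thickness-weighted harmonic mean.
Total thickness L = 13.3 + 3.23 + 4.67 = 21.20 m.
Σ(b_i/K_i) = 13.3/9.60 + 3.23/0.229 + 4.67/1310 = 15.49 d.
K_eq = L / Σ(b_i/K_i) = 21.20 / 15.49 = 1.368 m/day.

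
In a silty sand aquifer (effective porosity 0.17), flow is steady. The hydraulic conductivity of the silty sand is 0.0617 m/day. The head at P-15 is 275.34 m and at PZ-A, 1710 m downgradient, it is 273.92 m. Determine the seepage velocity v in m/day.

Hydraulic gradient i = (275.34 − 273.92) / 1710 = 1.42 / 1710 = 0.0008304.
Darcy flux q = K · i = 0.06170 × 0.0008304 = 5.124e-05 m/day.
Seepage velocity v = q / n_e = 5.124e-05 / 0.17 = 0.0003014 m/day.

0.000301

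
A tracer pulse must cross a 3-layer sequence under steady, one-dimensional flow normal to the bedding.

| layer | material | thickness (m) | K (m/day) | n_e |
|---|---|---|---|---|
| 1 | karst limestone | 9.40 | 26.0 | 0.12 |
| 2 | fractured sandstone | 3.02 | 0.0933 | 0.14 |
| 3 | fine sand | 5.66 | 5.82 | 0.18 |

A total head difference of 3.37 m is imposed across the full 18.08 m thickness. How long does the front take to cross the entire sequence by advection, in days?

25.7

With flow normal to the layers, continuity requires the same specific discharge q through every layer.
Σ(b_i/K_i) = 9.40/26.0 + 3.02/0.0933 + 5.66/5.82 = 33.70 d.
q = Δh / Σ(b_i/K_i) = 3.37 / 33.70 = 0.09999 m/day.
In each layer the seepage velocity is v_i = q/n_i, so the layer transit time is t_i = b_i·n_i / q:
  layer 1 (karst limestone): t_1 = 9.40 × 0.12 / 0.09999 = 11.28 d
  layer 2 (fractured sandstone): t_2 = 3.02 × 0.14 / 0.09999 = 4.228 d
  layer 3 (fine sand): t_3 = 5.66 × 0.18 / 0.09999 = 10.19 d
Total t = Σ t_i = 25.70 days.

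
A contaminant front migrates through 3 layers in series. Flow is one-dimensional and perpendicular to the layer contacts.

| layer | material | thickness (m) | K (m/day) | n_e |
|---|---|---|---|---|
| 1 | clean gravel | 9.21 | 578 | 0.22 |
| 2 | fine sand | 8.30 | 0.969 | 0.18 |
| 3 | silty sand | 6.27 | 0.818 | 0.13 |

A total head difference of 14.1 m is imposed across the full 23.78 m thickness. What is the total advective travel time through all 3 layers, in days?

With flow normal to the layers, continuity requires the same specific discharge q through every layer.
Σ(b_i/K_i) = 9.21/578 + 8.30/0.969 + 6.27/0.818 = 16.25 d.
q = Δh / Σ(b_i/K_i) = 14.1 / 16.25 = 0.8679 m/day.
In each layer the seepage velocity is v_i = q/n_i, so the layer transit time is t_i = b_i·n_i / q:
  layer 1 (clean gravel): t_1 = 9.21 × 0.22 / 0.8679 = 2.335 d
  layer 2 (fine sand): t_2 = 8.30 × 0.18 / 0.8679 = 1.721 d
  layer 3 (silty sand): t_3 = 6.27 × 0.13 / 0.8679 = 0.9392 d
Total t = Σ t_i = 4.995 days.

5.00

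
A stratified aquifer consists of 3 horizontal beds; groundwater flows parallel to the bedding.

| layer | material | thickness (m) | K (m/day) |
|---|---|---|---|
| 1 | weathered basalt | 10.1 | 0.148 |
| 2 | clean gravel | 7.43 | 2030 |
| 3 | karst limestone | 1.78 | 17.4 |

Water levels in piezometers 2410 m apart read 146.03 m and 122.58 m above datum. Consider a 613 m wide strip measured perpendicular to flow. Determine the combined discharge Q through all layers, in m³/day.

Flow is parallel to layering, so each bed carries its own Darcy discharge and the transmissivities add.
Σ(K_i·b_i) = 0.148×10.1 + 2030×7.43 + 17.4×1.78 = 15115 m²/day.
Hydraulic gradient i = (146.03 − 122.58) / 2410 = 23.45 / 2410 = 0.009730.
Q = Σ(K_i·b_i) · W · i = 15115 × 613 × 0.009730 = 90158 m³/day.

90200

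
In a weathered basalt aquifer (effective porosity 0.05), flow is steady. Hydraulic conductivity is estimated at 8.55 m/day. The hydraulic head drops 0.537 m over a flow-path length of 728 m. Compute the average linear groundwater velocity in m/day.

Hydraulic gradient i = Δh / L = 0.537 / 728 = 0.0007376.
Darcy flux q = K · i = 8.550 × 0.0007376 = 0.006307 m/day.
Seepage velocity v = q / n_e = 0.006307 / 0.05 = 0.1261 m/day.

0.126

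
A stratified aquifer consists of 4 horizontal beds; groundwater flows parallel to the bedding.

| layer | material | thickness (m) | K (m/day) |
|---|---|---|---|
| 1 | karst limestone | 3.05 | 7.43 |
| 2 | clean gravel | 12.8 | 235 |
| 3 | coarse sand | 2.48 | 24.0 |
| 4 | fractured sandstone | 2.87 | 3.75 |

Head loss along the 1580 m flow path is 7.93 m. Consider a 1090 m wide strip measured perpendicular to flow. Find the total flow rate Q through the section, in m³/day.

17000

Flow is parallel to layering, so each bed carries its own Darcy discharge and the transmissivities add.
Σ(K_i·b_i) = 7.43×3.05 + 235×12.8 + 24.0×2.48 + 3.75×2.87 = 3101 m²/day.
Hydraulic gradient i = Δh / L = 7.93 / 1580 = 0.005019.
Q = Σ(K_i·b_i) · W · i = 3101 × 1090 × 0.005019 = 16964 m³/day.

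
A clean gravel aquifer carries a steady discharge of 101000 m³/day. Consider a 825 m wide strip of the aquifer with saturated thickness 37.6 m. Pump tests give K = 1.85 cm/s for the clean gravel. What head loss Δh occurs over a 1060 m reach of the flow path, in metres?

Convert K: 1.85 cm/s × 864 = 1598 m/day.
Cross-sectional area A = 825 × 37.6 = 31020 m².
From Q = K·A·i, i = Q / (K·A) = 101000 / (1598 × 31020) = 0.002037.
Head loss Δh = i · L = 0.002037 × 1060 = 2.159 m.

2.16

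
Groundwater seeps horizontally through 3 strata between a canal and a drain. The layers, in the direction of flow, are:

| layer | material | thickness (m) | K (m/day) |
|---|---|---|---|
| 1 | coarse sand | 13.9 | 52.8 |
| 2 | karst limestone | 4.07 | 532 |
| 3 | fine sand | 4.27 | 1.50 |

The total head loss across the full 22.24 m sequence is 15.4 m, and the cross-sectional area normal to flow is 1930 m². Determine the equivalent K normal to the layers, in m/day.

7.13

Flow is perpendicular to layering, so the layers act in series and the equivalent K is the thickness-weighted harmonic mean.
Total thickness L = 13.9 + 4.07 + 4.27 = 22.24 m.
Σ(b_i/K_i) = 13.9/52.8 + 4.07/532 + 4.27/1.50 = 3.118 d.
K_eq = L / Σ(b_i/K_i) = 22.24 / 3.118 = 7.134 m/day.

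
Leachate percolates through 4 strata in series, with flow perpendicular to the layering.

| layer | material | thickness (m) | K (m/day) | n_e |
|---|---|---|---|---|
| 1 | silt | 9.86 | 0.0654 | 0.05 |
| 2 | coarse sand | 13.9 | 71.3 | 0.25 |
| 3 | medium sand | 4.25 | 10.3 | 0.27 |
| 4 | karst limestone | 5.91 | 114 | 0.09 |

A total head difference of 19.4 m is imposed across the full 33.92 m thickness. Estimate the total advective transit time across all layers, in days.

With flow normal to the layers, continuity requires the same specific discharge q through every layer.
Σ(b_i/K_i) = 9.86/0.0654 + 13.9/71.3 + 4.25/10.3 + 5.91/114 = 151.4 d.
q = Δh / Σ(b_i/K_i) = 19.4 / 151.4 = 0.1281 m/day.
In each layer the seepage velocity is v_i = q/n_i, so the layer transit time is t_i = b_i·n_i / q:
  layer 1 (silt): t_1 = 9.86 × 0.05 / 0.1281 = 3.848 d
  layer 2 (coarse sand): t_2 = 13.9 × 0.25 / 0.1281 = 27.12 d
  layer 3 (medium sand): t_3 = 4.25 × 0.27 / 0.1281 = 8.957 d
  layer 4 (karst limestone): t_4 = 5.91 × 0.09 / 0.1281 = 4.152 d
Total t = Σ t_i = 44.08 days.

44.1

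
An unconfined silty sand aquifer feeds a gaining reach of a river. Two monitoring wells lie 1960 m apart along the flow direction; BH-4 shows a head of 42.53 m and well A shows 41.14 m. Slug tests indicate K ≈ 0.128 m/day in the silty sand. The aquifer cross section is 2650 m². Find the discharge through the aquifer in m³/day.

0.241

Hydraulic gradient i = (42.53 − 41.14) / 1960 = 1.39 / 1960 = 0.0007092.
Darcy's law: Q = K · A · i = 0.1280 × 2650 × 0.0007092 = 0.2406 m³/day.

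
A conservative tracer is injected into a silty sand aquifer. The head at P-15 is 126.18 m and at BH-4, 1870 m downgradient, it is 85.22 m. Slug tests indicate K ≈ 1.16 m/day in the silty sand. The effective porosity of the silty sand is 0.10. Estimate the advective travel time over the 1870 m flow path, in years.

Hydraulic gradient i = (126.18 − 85.22) / 1870 = 40.96 / 1870 = 0.02190.
Darcy flux q = K · i = 1.160 × 0.02190 = 0.02541 m/day.
Seepage velocity v = q / n_e = 0.02541 / 0.10 = 0.2541 m/day.
Travel time t = L / v = 1870 / 0.2541 = 7360 days = 20.15 years.

20.2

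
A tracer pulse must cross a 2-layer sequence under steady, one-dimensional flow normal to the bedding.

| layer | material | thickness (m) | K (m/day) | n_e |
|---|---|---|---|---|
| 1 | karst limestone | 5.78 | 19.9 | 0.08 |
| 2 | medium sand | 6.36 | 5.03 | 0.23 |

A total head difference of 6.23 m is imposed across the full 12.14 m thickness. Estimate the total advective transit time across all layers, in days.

With flow normal to the layers, continuity requires the same specific discharge q through every layer.
Σ(b_i/K_i) = 5.78/19.9 + 6.36/5.03 = 1.555 d.
q = Δh / Σ(b_i/K_i) = 6.23 / 1.555 = 4.007 m/day.
In each layer the seepage velocity is v_i = q/n_i, so the layer transit time is t_i = b_i·n_i / q:
  layer 1 (karst limestone): t_1 = 5.78 × 0.08 / 4.007 = 0.1154 d
  layer 2 (medium sand): t_2 = 6.36 × 0.23 / 4.007 = 0.3651 d
Total t = Σ t_i = 0.4805 days.

0.480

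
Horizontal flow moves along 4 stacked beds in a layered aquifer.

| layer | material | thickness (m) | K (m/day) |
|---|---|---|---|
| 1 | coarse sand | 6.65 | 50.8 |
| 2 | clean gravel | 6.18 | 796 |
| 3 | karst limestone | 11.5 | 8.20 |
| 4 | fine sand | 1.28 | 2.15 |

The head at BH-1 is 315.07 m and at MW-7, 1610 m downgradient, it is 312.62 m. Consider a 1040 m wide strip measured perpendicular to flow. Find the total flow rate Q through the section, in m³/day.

Flow is parallel to layering, so each bed carries its own Darcy discharge and the transmissivities add.
Σ(K_i·b_i) = 50.8×6.65 + 796×6.18 + 8.20×11.5 + 2.15×1.28 = 5354 m²/day.
Hydraulic gradient i = (315.07 − 312.62) / 1610 = 2.45 / 1610 = 0.001522.
Q = Σ(K_i·b_i) · W · i = 5354 × 1040 × 0.001522 = 8474 m³/day.

8470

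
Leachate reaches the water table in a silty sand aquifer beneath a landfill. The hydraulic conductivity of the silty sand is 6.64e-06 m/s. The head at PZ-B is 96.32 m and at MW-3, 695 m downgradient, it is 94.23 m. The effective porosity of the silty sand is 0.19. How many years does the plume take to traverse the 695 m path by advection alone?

210

Convert K: 6.64e-06 m/s × 86400 = 0.5737 m/day.
Hydraulic gradient i = (96.32 − 94.23) / 695 = 2.09 / 695 = 0.003007.
Darcy flux q = K · i = 0.5737 × 0.003007 = 0.001725 m/day.
Seepage velocity v = q / n_e = 0.001725 / 0.19 = 0.009080 m/day.
Travel time t = L / v = 695 / 0.009080 = 76541 days = 209.6 years.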